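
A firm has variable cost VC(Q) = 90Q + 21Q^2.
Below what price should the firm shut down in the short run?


AVC(Q) = VC(Q)/Q = 90 + 21Q
AVC is increasing in Q, so minimum AVC is at Q -> 0+.
Min AVC = 90
The firm should shut down if P < 90.

90


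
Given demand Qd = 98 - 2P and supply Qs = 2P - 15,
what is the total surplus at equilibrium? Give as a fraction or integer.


Find equilibrium: 98 - 2P = 2P - 15
98 + 15 = 4P
P* = 113/4 = 113/4
Q* = 2*113/4 - 15 = 83/2
Inverse demand: P = 49 - Q/2, so P_max = 49
Inverse supply: P = 15/2 + Q/2, so P_min = 15/2
CS = (1/2) * 83/2 * (49 - 113/4) = 6889/16
PS = (1/2) * 83/2 * (113/4 - 15/2) = 6889/16
TS = CS + PS = 6889/16 + 6889/16 = 6889/8

6889/8


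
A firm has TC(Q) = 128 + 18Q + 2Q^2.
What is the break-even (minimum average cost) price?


AC(Q) = 128/Q + 18 + 2Q
To minimize: dAC/dQ = -128/Q^2 + 2 = 0
Q^2 = 128/2 = 64
Q* = 8
Min AC = 128/8 + 18 + 2*8
Min AC = 16 + 18 + 16 = 50

50


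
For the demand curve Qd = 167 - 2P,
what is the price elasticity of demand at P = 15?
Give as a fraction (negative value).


dQ/dP = -2
At P = 15: Q = 167 - 2*15 = 137
E = (dQ/dP)(P/Q) = (-2)(15/137) = -30/137

-30/137


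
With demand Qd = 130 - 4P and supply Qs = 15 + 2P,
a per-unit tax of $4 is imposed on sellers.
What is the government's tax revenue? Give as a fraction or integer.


With tax on sellers, new supply: Qs' = 15 + 2(P - 4)
= 7 + 2P
New equilibrium quantity:
Q_new = 48
Tax revenue = tax * Q_new = 4 * 48 = 192

192


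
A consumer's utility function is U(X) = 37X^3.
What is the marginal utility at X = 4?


MU = dU/dX = 37*3*X^(3-1)
MU = 111*X^2
At X = 4:
MU = 111 * 4^2
MU = 111 * 16 = 1776

1776


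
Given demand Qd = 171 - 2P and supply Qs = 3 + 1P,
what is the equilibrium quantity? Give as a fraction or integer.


First find equilibrium price:
171 - 2P = 3 + 1P
P* = 168/3 = 56
Then substitute into demand:
Q* = 171 - 2 * 56 = 59

59


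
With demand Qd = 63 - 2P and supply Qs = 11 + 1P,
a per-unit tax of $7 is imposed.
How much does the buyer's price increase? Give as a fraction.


With a per-unit tax, the buyer's price increase depends on relative slopes.
Supply slope: d = 1, Demand slope: b = 2
Buyer's price increase = d * tax / (b + d)
= 1 * 7 / (2 + 1)
= 7 / 3 = 7/3

7/3


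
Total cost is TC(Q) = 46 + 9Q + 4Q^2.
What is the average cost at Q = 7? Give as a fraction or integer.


TC(7) = 46 + 9*7 + 4*7^2
TC(7) = 46 + 63 + 196 = 305
AC = TC/Q = 305/7 = 305/7

305/7


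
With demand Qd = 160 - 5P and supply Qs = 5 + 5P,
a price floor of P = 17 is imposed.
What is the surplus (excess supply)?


At P = 17:
Qd = 160 - 5*17 = 75
Qs = 5 + 5*17 = 90
Surplus = Qs - Qd = 90 - 75 = 15

15


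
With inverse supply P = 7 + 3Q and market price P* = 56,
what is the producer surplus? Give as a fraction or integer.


Minimum supply price (at Q=0): P_min = 7
Quantity supplied at P* = 56:
Q* = (56 - 7)/3 = 49/3
PS = (1/2) * Q* * (P* - P_min)
PS = (1/2) * 49/3 * (56 - 7)
PS = (1/2) * 49/3 * 49 = 2401/6

2401/6


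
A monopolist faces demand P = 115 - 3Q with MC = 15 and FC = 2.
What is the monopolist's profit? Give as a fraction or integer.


MR = MC: 115 - 6Q = 15
Q* = 50/3
P* = 115 - 3*50/3 = 65
Profit = (P* - MC)*Q* - FC
= (65 - 15)*50/3 - 2
= 50*50/3 - 2
= 2500/3 - 2 = 2494/3

2494/3


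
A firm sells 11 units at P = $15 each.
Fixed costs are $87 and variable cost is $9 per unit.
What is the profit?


Total Revenue = P * Q = 15 * 11 = $165
Total Cost = FC + VC*Q = 87 + 9*11 = $186
Profit = TR - TC = 165 - 186 = $-21

$-21


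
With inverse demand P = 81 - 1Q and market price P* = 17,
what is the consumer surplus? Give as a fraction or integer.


Maximum willingness to pay (at Q=0): P_max = 81
Quantity demanded at P* = 17:
Q* = (81 - 17)/1 = 64
CS = (1/2) * Q* * (P_max - P*)
CS = (1/2) * 64 * (81 - 17)
CS = (1/2) * 64 * 64 = 2048

2048


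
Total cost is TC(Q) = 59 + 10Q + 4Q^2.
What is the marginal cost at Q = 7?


MC = dTC/dQ = 10 + 2*4*Q
At Q = 7:
MC = 10 + 8*7
MC = 10 + 56 = 66

66


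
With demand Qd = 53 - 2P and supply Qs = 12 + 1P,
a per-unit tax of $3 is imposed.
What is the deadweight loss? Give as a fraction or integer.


Pre-tax equilibrium quantity: Q* = 77/3
Post-tax equilibrium quantity: Q_tax = 71/3
Reduction in quantity: Q* - Q_tax = 2
DWL = (1/2) * tax * (Q* - Q_tax)
DWL = (1/2) * 3 * 2 = 3

3


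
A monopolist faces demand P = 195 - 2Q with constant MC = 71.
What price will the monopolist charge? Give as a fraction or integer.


MR = 195 - 4Q
Set MR = MC: 195 - 4Q = 71
Q* = 31
Substitute into demand:
P* = 195 - 2*31 = 133

133


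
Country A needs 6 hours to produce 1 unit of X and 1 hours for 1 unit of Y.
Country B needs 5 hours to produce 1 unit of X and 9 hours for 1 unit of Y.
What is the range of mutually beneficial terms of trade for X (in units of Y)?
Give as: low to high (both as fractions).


Opportunity cost of X for Country A = hours_X / hours_Y = 6/1 = 6 units of Y
Opportunity cost of X for Country B = hours_X / hours_Y = 5/9 = 5/9 units of Y
Terms of trade must be between the two opportunity costs.
Range: 5/9 to 6

5/9 to 6


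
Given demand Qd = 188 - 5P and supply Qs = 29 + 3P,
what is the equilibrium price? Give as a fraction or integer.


At equilibrium, Qd = Qs.
188 - 5P = 29 + 3P
188 - 29 = 5P + 3P
159 = 8P
P* = 159/8 = 159/8

159/8


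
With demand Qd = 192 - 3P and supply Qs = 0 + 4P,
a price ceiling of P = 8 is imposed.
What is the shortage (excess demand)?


At P = 8:
Qd = 192 - 3*8 = 168
Qs = 0 + 4*8 = 32
Shortage = Qd - Qs = 168 - 32 = 136

136


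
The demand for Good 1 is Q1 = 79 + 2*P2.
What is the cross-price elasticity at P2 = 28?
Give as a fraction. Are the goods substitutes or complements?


dQ1/dP2 = 2
At P2 = 28: Q1 = 79 + 2*28 = 135
Exy = (dQ1/dP2)(P2/Q1) = 2 * 28 / 135 = 56/135
Since Exy > 0, the goods are substitutes.

56/135 (substitutes)


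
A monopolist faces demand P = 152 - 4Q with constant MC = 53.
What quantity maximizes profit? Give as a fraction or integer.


TR = P*Q = (152 - 4Q)Q = 152Q - 4Q^2
MR = dTR/dQ = 152 - 8Q
Set MR = MC:
152 - 8Q = 53
99 = 8Q
Q* = 99/8 = 99/8

99/8


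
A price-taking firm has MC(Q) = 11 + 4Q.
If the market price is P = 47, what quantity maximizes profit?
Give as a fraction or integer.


In perfect competition, profit is maximized where P = MC.
47 = 11 + 4Q
36 = 4Q
Q* = 36/4 = 9

9


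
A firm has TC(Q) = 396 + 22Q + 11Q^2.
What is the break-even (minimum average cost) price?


AC(Q) = 396/Q + 22 + 11Q
To minimize: dAC/dQ = -396/Q^2 + 11 = 0
Q^2 = 396/11 = 36
Q* = 6
Min AC = 396/6 + 22 + 11*6
Min AC = 66 + 22 + 66 = 154

154


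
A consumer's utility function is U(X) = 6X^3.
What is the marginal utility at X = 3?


MU = dU/dX = 6*3*X^(3-1)
MU = 18*X^2
At X = 3:
MU = 18 * 3^2
MU = 18 * 9 = 162

162


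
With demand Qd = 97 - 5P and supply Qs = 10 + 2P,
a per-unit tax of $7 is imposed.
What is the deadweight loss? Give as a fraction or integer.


Pre-tax equilibrium quantity: Q* = 244/7
Post-tax equilibrium quantity: Q_tax = 174/7
Reduction in quantity: Q* - Q_tax = 10
DWL = (1/2) * tax * (Q* - Q_tax)
DWL = (1/2) * 7 * 10 = 35

35


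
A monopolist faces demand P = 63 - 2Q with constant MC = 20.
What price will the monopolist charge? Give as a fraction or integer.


MR = 63 - 4Q
Set MR = MC: 63 - 4Q = 20
Q* = 43/4
Substitute into demand:
P* = 63 - 2*43/4 = 83/2

83/2


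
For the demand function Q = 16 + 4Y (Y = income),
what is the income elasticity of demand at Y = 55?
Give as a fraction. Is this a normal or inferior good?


dQ/dY = 4
At Y = 55: Q = 16 + 4*55 = 236
Ey = (dQ/dY)(Y/Q) = 4 * 55 / 236 = 55/59
Since Ey > 0, this is a normal good.

55/59 (normal good)


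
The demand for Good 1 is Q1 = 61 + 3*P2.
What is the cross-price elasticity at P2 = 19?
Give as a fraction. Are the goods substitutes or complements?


dQ1/dP2 = 3
At P2 = 19: Q1 = 61 + 3*19 = 118
Exy = (dQ1/dP2)(P2/Q1) = 3 * 19 / 118 = 57/118
Since Exy > 0, the goods are substitutes.

57/118 (substitutes)


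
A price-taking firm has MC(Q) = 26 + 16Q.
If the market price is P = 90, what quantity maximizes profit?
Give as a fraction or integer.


In perfect competition, profit is maximized where P = MC.
90 = 26 + 16Q
64 = 16Q
Q* = 64/16 = 4

4


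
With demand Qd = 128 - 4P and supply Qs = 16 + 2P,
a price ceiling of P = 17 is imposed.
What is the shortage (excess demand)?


At P = 17:
Qd = 128 - 4*17 = 60
Qs = 16 + 2*17 = 50
Shortage = Qd - Qs = 60 - 50 = 10

10


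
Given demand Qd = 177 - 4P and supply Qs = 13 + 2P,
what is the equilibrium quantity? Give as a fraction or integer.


First find equilibrium price:
177 - 4P = 13 + 2P
P* = 164/6 = 82/3
Then substitute into demand:
Q* = 177 - 4 * 82/3 = 203/3

203/3


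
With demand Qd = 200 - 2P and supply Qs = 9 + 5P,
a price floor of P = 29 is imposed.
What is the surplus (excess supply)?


At P = 29:
Qd = 200 - 2*29 = 142
Qs = 9 + 5*29 = 154
Surplus = Qs - Qd = 154 - 142 = 12

12


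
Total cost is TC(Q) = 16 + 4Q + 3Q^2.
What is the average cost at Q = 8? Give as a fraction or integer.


TC(8) = 16 + 4*8 + 3*8^2
TC(8) = 16 + 32 + 192 = 240
AC = TC/Q = 240/8 = 30

30


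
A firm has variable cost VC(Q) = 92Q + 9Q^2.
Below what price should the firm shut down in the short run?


AVC(Q) = VC(Q)/Q = 92 + 9Q
AVC is increasing in Q, so minimum AVC is at Q -> 0+.
Min AVC = 92
The firm should shut down if P < 92.

92


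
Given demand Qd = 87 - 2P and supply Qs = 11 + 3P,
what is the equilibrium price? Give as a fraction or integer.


At equilibrium, Qd = Qs.
87 - 2P = 11 + 3P
87 - 11 = 2P + 3P
76 = 5P
P* = 76/5 = 76/5

76/5


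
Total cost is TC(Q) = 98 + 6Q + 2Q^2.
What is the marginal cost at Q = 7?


MC = dTC/dQ = 6 + 2*2*Q
At Q = 7:
MC = 6 + 4*7
MC = 6 + 28 = 34

34


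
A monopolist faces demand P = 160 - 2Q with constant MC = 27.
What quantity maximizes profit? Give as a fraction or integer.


TR = P*Q = (160 - 2Q)Q = 160Q - 2Q^2
MR = dTR/dQ = 160 - 4Q
Set MR = MC:
160 - 4Q = 27
133 = 4Q
Q* = 133/4 = 133/4

133/4


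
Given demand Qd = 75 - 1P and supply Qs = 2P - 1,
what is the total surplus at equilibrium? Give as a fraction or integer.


Find equilibrium: 75 - 1P = 2P - 1
75 + 1 = 3P
P* = 76/3 = 76/3
Q* = 2*76/3 - 1 = 149/3
Inverse demand: P = 75 - Q/1, so P_max = 75
Inverse supply: P = 1/2 + Q/2, so P_min = 1/2
CS = (1/2) * 149/3 * (75 - 76/3) = 22201/18
PS = (1/2) * 149/3 * (76/3 - 1/2) = 22201/36
TS = CS + PS = 22201/18 + 22201/36 = 22201/12

22201/12


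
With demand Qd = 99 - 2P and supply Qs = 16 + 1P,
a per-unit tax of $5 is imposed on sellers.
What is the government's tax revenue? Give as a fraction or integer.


With tax on sellers, new supply: Qs' = 16 + 1(P - 5)
= 11 + 1P
New equilibrium quantity:
Q_new = 121/3
Tax revenue = tax * Q_new = 5 * 121/3 = 605/3

605/3


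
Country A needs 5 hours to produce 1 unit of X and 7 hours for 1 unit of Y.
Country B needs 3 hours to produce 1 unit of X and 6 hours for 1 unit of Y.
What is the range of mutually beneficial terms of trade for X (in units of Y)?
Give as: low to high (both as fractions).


Opportunity cost of X for Country A = hours_X / hours_Y = 5/7 = 5/7 units of Y
Opportunity cost of X for Country B = hours_X / hours_Y = 3/6 = 1/2 units of Y
Terms of trade must be between the two opportunity costs.
Range: 1/2 to 5/7

1/2 to 5/7


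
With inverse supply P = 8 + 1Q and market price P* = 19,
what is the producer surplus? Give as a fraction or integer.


Minimum supply price (at Q=0): P_min = 8
Quantity supplied at P* = 19:
Q* = (19 - 8)/1 = 11
PS = (1/2) * Q* * (P* - P_min)
PS = (1/2) * 11 * (19 - 8)
PS = (1/2) * 11 * 11 = 121/2

121/2


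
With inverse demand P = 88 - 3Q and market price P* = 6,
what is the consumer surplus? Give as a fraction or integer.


Maximum willingness to pay (at Q=0): P_max = 88
Quantity demanded at P* = 6:
Q* = (88 - 6)/3 = 82/3
CS = (1/2) * Q* * (P_max - P*)
CS = (1/2) * 82/3 * (88 - 6)
CS = (1/2) * 82/3 * 82 = 3362/3

3362/3


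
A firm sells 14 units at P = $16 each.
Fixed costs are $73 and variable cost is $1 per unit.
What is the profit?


Total Revenue = P * Q = 16 * 14 = $224
Total Cost = FC + VC*Q = 73 + 1*14 = $87
Profit = TR - TC = 224 - 87 = $137

$137


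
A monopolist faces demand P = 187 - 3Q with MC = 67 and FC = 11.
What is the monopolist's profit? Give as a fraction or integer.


MR = MC: 187 - 6Q = 67
Q* = 20
P* = 187 - 3*20 = 127
Profit = (P* - MC)*Q* - FC
= (127 - 67)*20 - 11
= 60*20 - 11
= 1200 - 11 = 1189

1189


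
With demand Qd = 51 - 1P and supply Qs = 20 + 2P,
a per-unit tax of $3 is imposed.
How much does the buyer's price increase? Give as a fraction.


With a per-unit tax, the buyer's price increase depends on relative slopes.
Supply slope: d = 2, Demand slope: b = 1
Buyer's price increase = d * tax / (b + d)
= 2 * 3 / (1 + 2)
= 6 / 3 = 2

2


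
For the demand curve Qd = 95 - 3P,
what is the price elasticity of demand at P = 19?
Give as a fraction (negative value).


dQ/dP = -3
At P = 19: Q = 95 - 3*19 = 38
E = (dQ/dP)(P/Q) = (-3)(19/38) = -3/2

-3/2


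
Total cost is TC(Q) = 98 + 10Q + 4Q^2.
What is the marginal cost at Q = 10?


MC = dTC/dQ = 10 + 2*4*Q
At Q = 10:
MC = 10 + 8*10
MC = 10 + 80 = 90

90


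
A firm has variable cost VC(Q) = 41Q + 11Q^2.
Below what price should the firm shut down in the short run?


AVC(Q) = VC(Q)/Q = 41 + 11Q
AVC is increasing in Q, so minimum AVC is at Q -> 0+.
Min AVC = 41
The firm should shut down if P < 41.

41


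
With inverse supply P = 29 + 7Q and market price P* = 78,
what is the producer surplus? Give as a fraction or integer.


Minimum supply price (at Q=0): P_min = 29
Quantity supplied at P* = 78:
Q* = (78 - 29)/7 = 7
PS = (1/2) * Q* * (P* - P_min)
PS = (1/2) * 7 * (78 - 29)
PS = (1/2) * 7 * 49 = 343/2

343/2


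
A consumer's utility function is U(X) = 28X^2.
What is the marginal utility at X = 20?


MU = dU/dX = 28*2*X^(2-1)
MU = 56*X^1
At X = 20:
MU = 56 * 20^1
MU = 56 * 20 = 1120

1120


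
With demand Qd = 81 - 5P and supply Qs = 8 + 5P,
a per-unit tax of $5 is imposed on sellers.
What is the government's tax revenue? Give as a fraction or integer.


With tax on sellers, new supply: Qs' = 8 + 5(P - 5)
= 5P - 17
New equilibrium quantity:
Q_new = 32
Tax revenue = tax * Q_new = 5 * 32 = 160

160


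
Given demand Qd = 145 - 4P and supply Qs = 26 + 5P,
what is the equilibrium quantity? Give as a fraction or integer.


First find equilibrium price:
145 - 4P = 26 + 5P
P* = 119/9 = 119/9
Then substitute into demand:
Q* = 145 - 4 * 119/9 = 829/9

829/9


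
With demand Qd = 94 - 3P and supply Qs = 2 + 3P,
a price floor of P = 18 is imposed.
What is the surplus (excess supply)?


At P = 18:
Qd = 94 - 3*18 = 40
Qs = 2 + 3*18 = 56
Surplus = Qs - Qd = 56 - 40 = 16

16


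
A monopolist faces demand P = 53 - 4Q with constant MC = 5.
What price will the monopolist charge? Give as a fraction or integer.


MR = 53 - 8Q
Set MR = MC: 53 - 8Q = 5
Q* = 6
Substitute into demand:
P* = 53 - 4*6 = 29

29


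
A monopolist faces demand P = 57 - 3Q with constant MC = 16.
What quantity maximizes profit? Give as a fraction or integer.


TR = P*Q = (57 - 3Q)Q = 57Q - 3Q^2
MR = dTR/dQ = 57 - 6Q
Set MR = MC:
57 - 6Q = 16
41 = 6Q
Q* = 41/6 = 41/6

41/6


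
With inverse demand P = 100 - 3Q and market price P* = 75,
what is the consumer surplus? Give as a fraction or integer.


Maximum willingness to pay (at Q=0): P_max = 100
Quantity demanded at P* = 75:
Q* = (100 - 75)/3 = 25/3
CS = (1/2) * Q* * (P_max - P*)
CS = (1/2) * 25/3 * (100 - 75)
CS = (1/2) * 25/3 * 25 = 625/6

625/6


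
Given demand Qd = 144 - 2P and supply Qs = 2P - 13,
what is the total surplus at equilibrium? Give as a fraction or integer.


Find equilibrium: 144 - 2P = 2P - 13
144 + 13 = 4P
P* = 157/4 = 157/4
Q* = 2*157/4 - 13 = 131/2
Inverse demand: P = 72 - Q/2, so P_max = 72
Inverse supply: P = 13/2 + Q/2, so P_min = 13/2
CS = (1/2) * 131/2 * (72 - 157/4) = 17161/16
PS = (1/2) * 131/2 * (157/4 - 13/2) = 17161/16
TS = CS + PS = 17161/16 + 17161/16 = 17161/8

17161/8


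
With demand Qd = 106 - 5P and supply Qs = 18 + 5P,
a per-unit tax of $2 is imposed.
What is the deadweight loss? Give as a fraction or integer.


Pre-tax equilibrium quantity: Q* = 62
Post-tax equilibrium quantity: Q_tax = 57
Reduction in quantity: Q* - Q_tax = 5
DWL = (1/2) * tax * (Q* - Q_tax)
DWL = (1/2) * 2 * 5 = 5

5


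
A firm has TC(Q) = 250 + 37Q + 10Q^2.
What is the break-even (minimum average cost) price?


AC(Q) = 250/Q + 37 + 10Q
To minimize: dAC/dQ = -250/Q^2 + 10 = 0
Q^2 = 250/10 = 25
Q* = 5
Min AC = 250/5 + 37 + 10*5
Min AC = 50 + 37 + 50 = 137

137


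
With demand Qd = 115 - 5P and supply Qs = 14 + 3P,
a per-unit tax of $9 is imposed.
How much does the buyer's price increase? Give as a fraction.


With a per-unit tax, the buyer's price increase depends on relative slopes.
Supply slope: d = 3, Demand slope: b = 5
Buyer's price increase = d * tax / (b + d)
= 3 * 9 / (5 + 3)
= 27 / 8 = 27/8

27/8


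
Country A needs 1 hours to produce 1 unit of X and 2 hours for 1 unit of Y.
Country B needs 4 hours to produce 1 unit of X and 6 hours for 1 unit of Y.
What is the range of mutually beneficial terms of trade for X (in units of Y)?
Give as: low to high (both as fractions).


Opportunity cost of X for Country A = hours_X / hours_Y = 1/2 = 1/2 units of Y
Opportunity cost of X for Country B = hours_X / hours_Y = 4/6 = 2/3 units of Y
Terms of trade must be between the two opportunity costs.
Range: 1/2 to 2/3

1/2 to 2/3


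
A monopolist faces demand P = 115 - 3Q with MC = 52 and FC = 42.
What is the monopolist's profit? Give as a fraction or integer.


MR = MC: 115 - 6Q = 52
Q* = 21/2
P* = 115 - 3*21/2 = 167/2
Profit = (P* - MC)*Q* - FC
= (167/2 - 52)*21/2 - 42
= 63/2*21/2 - 42
= 1323/4 - 42 = 1155/4

1155/4


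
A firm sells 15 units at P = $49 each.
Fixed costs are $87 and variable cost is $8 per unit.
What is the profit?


Total Revenue = P * Q = 49 * 15 = $735
Total Cost = FC + VC*Q = 87 + 8*15 = $207
Profit = TR - TC = 735 - 207 = $528

$528


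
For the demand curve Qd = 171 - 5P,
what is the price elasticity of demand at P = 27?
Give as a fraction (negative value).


dQ/dP = -5
At P = 27: Q = 171 - 5*27 = 36
E = (dQ/dP)(P/Q) = (-5)(27/36) = -15/4

-15/4


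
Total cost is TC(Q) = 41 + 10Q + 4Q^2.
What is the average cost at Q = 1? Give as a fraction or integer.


TC(1) = 41 + 10*1 + 4*1^2
TC(1) = 41 + 10 + 4 = 55
AC = TC/Q = 55/1 = 55

55


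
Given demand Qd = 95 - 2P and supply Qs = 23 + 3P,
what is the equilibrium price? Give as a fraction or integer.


At equilibrium, Qd = Qs.
95 - 2P = 23 + 3P
95 - 23 = 2P + 3P
72 = 5P
P* = 72/5 = 72/5

72/5


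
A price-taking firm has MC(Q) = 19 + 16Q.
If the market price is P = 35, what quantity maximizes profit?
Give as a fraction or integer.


In perfect competition, profit is maximized where P = MC.
35 = 19 + 16Q
16 = 16Q
Q* = 16/16 = 1

1


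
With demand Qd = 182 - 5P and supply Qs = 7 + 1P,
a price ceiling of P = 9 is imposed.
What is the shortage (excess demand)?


At P = 9:
Qd = 182 - 5*9 = 137
Qs = 7 + 1*9 = 16
Shortage = Qd - Qs = 137 - 16 = 121

121


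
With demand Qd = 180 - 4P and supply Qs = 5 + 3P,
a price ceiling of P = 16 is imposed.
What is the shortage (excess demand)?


At P = 16:
Qd = 180 - 4*16 = 116
Qs = 5 + 3*16 = 53
Shortage = Qd - Qs = 116 - 53 = 63

63


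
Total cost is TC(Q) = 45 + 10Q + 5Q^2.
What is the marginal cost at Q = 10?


MC = dTC/dQ = 10 + 2*5*Q
At Q = 10:
MC = 10 + 10*10
MC = 10 + 100 = 110

110


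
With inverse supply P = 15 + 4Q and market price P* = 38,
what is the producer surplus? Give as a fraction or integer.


Minimum supply price (at Q=0): P_min = 15
Quantity supplied at P* = 38:
Q* = (38 - 15)/4 = 23/4
PS = (1/2) * Q* * (P* - P_min)
PS = (1/2) * 23/4 * (38 - 15)
PS = (1/2) * 23/4 * 23 = 529/8

529/8


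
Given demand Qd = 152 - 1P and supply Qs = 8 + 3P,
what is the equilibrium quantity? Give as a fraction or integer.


First find equilibrium price:
152 - 1P = 8 + 3P
P* = 144/4 = 36
Then substitute into demand:
Q* = 152 - 1 * 36 = 116

116


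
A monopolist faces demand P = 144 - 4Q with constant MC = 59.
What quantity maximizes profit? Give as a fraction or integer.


TR = P*Q = (144 - 4Q)Q = 144Q - 4Q^2
MR = dTR/dQ = 144 - 8Q
Set MR = MC:
144 - 8Q = 59
85 = 8Q
Q* = 85/8 = 85/8

85/8


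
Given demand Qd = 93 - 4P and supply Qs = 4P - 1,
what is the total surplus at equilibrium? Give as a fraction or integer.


Find equilibrium: 93 - 4P = 4P - 1
93 + 1 = 8P
P* = 94/8 = 47/4
Q* = 4*47/4 - 1 = 46
Inverse demand: P = 93/4 - Q/4, so P_max = 93/4
Inverse supply: P = 1/4 + Q/4, so P_min = 1/4
CS = (1/2) * 46 * (93/4 - 47/4) = 529/2
PS = (1/2) * 46 * (47/4 - 1/4) = 529/2
TS = CS + PS = 529/2 + 529/2 = 529

529


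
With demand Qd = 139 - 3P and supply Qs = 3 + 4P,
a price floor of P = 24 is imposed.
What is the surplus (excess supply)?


At P = 24:
Qd = 139 - 3*24 = 67
Qs = 3 + 4*24 = 99
Surplus = Qs - Qd = 99 - 67 = 32

32


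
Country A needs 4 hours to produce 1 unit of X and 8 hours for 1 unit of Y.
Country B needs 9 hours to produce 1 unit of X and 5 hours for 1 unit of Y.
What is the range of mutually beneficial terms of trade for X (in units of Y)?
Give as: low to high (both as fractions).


Opportunity cost of X for Country A = hours_X / hours_Y = 4/8 = 1/2 units of Y
Opportunity cost of X for Country B = hours_X / hours_Y = 9/5 = 9/5 units of Y
Terms of trade must be between the two opportunity costs.
Range: 1/2 to 9/5

1/2 to 9/5


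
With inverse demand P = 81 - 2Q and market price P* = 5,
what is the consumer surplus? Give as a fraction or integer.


Maximum willingness to pay (at Q=0): P_max = 81
Quantity demanded at P* = 5:
Q* = (81 - 5)/2 = 38
CS = (1/2) * Q* * (P_max - P*)
CS = (1/2) * 38 * (81 - 5)
CS = (1/2) * 38 * 76 = 1444

1444


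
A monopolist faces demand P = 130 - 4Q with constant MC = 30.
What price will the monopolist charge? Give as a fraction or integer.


MR = 130 - 8Q
Set MR = MC: 130 - 8Q = 30
Q* = 25/2
Substitute into demand:
P* = 130 - 4*25/2 = 80

80


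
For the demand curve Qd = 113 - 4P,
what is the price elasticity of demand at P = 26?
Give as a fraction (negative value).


dQ/dP = -4
At P = 26: Q = 113 - 4*26 = 9
E = (dQ/dP)(P/Q) = (-4)(26/9) = -104/9

-104/9


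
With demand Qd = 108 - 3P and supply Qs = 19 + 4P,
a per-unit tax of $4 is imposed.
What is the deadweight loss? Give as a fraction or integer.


Pre-tax equilibrium quantity: Q* = 489/7
Post-tax equilibrium quantity: Q_tax = 63
Reduction in quantity: Q* - Q_tax = 48/7
DWL = (1/2) * tax * (Q* - Q_tax)
DWL = (1/2) * 4 * 48/7 = 96/7

96/7


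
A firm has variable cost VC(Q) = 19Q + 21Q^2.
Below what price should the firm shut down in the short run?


AVC(Q) = VC(Q)/Q = 19 + 21Q
AVC is increasing in Q, so minimum AVC is at Q -> 0+.
Min AVC = 19
The firm should shut down if P < 19.

19


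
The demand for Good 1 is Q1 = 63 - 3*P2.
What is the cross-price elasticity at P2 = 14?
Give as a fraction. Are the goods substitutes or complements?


dQ1/dP2 = -3
At P2 = 14: Q1 = 63 - 3*14 = 21
Exy = (dQ1/dP2)(P2/Q1) = -3 * 14 / 21 = -2
Since Exy < 0, the goods are complements.

-2 (complements)


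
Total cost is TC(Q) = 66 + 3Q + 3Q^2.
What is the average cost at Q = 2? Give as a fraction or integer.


TC(2) = 66 + 3*2 + 3*2^2
TC(2) = 66 + 6 + 12 = 84
AC = TC/Q = 84/2 = 42

42


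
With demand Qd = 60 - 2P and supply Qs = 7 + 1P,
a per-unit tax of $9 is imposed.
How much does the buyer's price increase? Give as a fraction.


With a per-unit tax, the buyer's price increase depends on relative slopes.
Supply slope: d = 1, Demand slope: b = 2
Buyer's price increase = d * tax / (b + d)
= 1 * 9 / (2 + 1)
= 9 / 3 = 3

3


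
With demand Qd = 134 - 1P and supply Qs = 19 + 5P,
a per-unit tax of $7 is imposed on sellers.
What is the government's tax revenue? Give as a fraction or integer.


With tax on sellers, new supply: Qs' = 19 + 5(P - 7)
= 5P - 16
New equilibrium quantity:
Q_new = 109
Tax revenue = tax * Q_new = 7 * 109 = 763

763


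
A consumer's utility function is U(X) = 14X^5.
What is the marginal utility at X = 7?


MU = dU/dX = 14*5*X^(5-1)
MU = 70*X^4
At X = 7:
MU = 70 * 7^4
MU = 70 * 2401 = 168070

168070


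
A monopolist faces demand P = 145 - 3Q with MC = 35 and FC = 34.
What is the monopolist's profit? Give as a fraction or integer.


MR = MC: 145 - 6Q = 35
Q* = 55/3
P* = 145 - 3*55/3 = 90
Profit = (P* - MC)*Q* - FC
= (90 - 35)*55/3 - 34
= 55*55/3 - 34
= 3025/3 - 34 = 2923/3

2923/3


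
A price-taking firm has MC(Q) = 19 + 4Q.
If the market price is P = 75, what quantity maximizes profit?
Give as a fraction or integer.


In perfect competition, profit is maximized where P = MC.
75 = 19 + 4Q
56 = 4Q
Q* = 56/4 = 14

14


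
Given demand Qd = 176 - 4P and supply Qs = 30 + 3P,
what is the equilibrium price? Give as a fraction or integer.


At equilibrium, Qd = Qs.
176 - 4P = 30 + 3P
176 - 30 = 4P + 3P
146 = 7P
P* = 146/7 = 146/7

146/7


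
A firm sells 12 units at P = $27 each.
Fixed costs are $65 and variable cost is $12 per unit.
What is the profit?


Total Revenue = P * Q = 27 * 12 = $324
Total Cost = FC + VC*Q = 65 + 12*12 = $209
Profit = TR - TC = 324 - 209 = $115

$115


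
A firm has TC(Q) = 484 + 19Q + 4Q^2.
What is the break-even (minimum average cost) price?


AC(Q) = 484/Q + 19 + 4Q
To minimize: dAC/dQ = -484/Q^2 + 4 = 0
Q^2 = 484/4 = 121
Q* = 11
Min AC = 484/11 + 19 + 4*11
Min AC = 44 + 19 + 44 = 107

107


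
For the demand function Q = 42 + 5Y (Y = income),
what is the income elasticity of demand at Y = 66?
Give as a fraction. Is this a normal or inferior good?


dQ/dY = 5
At Y = 66: Q = 42 + 5*66 = 372
Ey = (dQ/dY)(Y/Q) = 5 * 66 / 372 = 55/62
Since Ey > 0, this is a normal good.

55/62 (normal good)


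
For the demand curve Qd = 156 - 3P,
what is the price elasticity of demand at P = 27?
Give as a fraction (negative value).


dQ/dP = -3
At P = 27: Q = 156 - 3*27 = 75
E = (dQ/dP)(P/Q) = (-3)(27/75) = -27/25

-27/25


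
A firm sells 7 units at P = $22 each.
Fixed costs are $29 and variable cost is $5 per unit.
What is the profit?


Total Revenue = P * Q = 22 * 7 = $154
Total Cost = FC + VC*Q = 29 + 5*7 = $64
Profit = TR - TC = 154 - 64 = $90

$90


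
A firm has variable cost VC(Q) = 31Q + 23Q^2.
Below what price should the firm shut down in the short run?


AVC(Q) = VC(Q)/Q = 31 + 23Q
AVC is increasing in Q, so minimum AVC is at Q -> 0+.
Min AVC = 31
The firm should shut down if P < 31.

31


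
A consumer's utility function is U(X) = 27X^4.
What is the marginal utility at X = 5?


MU = dU/dX = 27*4*X^(4-1)
MU = 108*X^3
At X = 5:
MU = 108 * 5^3
MU = 108 * 125 = 13500

13500


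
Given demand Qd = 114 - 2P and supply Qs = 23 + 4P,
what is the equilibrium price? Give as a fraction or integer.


At equilibrium, Qd = Qs.
114 - 2P = 23 + 4P
114 - 23 = 2P + 4P
91 = 6P
P* = 91/6 = 91/6

91/6


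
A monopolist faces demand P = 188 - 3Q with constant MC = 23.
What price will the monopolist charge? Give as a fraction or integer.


MR = 188 - 6Q
Set MR = MC: 188 - 6Q = 23
Q* = 55/2
Substitute into demand:
P* = 188 - 3*55/2 = 211/2

211/2


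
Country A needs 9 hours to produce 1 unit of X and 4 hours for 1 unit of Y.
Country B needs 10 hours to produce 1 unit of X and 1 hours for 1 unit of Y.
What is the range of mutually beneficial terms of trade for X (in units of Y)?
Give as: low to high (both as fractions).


Opportunity cost of X for Country A = hours_X / hours_Y = 9/4 = 9/4 units of Y
Opportunity cost of X for Country B = hours_X / hours_Y = 10/1 = 10 units of Y
Terms of trade must be between the two opportunity costs.
Range: 9/4 to 10

9/4 to 10


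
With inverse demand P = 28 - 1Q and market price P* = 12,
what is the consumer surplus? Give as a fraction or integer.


Maximum willingness to pay (at Q=0): P_max = 28
Quantity demanded at P* = 12:
Q* = (28 - 12)/1 = 16
CS = (1/2) * Q* * (P_max - P*)
CS = (1/2) * 16 * (28 - 12)
CS = (1/2) * 16 * 16 = 128

128


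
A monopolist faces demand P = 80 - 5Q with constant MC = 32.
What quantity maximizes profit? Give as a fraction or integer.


TR = P*Q = (80 - 5Q)Q = 80Q - 5Q^2
MR = dTR/dQ = 80 - 10Q
Set MR = MC:
80 - 10Q = 32
48 = 10Q
Q* = 48/10 = 24/5

24/5


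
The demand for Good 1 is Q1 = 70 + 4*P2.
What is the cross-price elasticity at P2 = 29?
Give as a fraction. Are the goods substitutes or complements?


dQ1/dP2 = 4
At P2 = 29: Q1 = 70 + 4*29 = 186
Exy = (dQ1/dP2)(P2/Q1) = 4 * 29 / 186 = 58/93
Since Exy > 0, the goods are substitutes.

58/93 (substitutes)


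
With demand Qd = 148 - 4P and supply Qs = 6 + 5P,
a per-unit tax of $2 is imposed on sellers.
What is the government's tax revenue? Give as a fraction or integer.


With tax on sellers, new supply: Qs' = 6 + 5(P - 2)
= 5P - 4
New equilibrium quantity:
Q_new = 724/9
Tax revenue = tax * Q_new = 2 * 724/9 = 1448/9

1448/9


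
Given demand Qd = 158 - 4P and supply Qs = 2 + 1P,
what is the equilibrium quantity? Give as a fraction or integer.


First find equilibrium price:
158 - 4P = 2 + 1P
P* = 156/5 = 156/5
Then substitute into demand:
Q* = 158 - 4 * 156/5 = 166/5

166/5


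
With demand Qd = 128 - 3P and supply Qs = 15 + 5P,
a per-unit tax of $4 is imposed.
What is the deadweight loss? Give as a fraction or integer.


Pre-tax equilibrium quantity: Q* = 685/8
Post-tax equilibrium quantity: Q_tax = 625/8
Reduction in quantity: Q* - Q_tax = 15/2
DWL = (1/2) * tax * (Q* - Q_tax)
DWL = (1/2) * 4 * 15/2 = 15

15


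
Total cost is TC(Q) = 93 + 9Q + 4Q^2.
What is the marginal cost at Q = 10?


MC = dTC/dQ = 9 + 2*4*Q
At Q = 10:
MC = 9 + 8*10
MC = 9 + 80 = 89

89


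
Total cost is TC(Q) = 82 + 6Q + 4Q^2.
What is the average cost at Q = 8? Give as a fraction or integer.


TC(8) = 82 + 6*8 + 4*8^2
TC(8) = 82 + 48 + 256 = 386
AC = TC/Q = 386/8 = 193/4

193/4


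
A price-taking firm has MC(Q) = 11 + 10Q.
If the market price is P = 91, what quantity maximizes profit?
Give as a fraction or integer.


In perfect competition, profit is maximized where P = MC.
91 = 11 + 10Q
80 = 10Q
Q* = 80/10 = 8

8


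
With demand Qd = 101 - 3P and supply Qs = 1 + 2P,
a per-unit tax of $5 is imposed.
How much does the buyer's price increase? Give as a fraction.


With a per-unit tax, the buyer's price increase depends on relative slopes.
Supply slope: d = 2, Demand slope: b = 3
Buyer's price increase = d * tax / (b + d)
= 2 * 5 / (3 + 2)
= 10 / 5 = 2

2


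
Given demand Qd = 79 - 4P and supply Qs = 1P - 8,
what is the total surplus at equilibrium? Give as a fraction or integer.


Find equilibrium: 79 - 4P = 1P - 8
79 + 8 = 5P
P* = 87/5 = 87/5
Q* = 1*87/5 - 8 = 47/5
Inverse demand: P = 79/4 - Q/4, so P_max = 79/4
Inverse supply: P = 8 + Q/1, so P_min = 8
CS = (1/2) * 47/5 * (79/4 - 87/5) = 2209/200
PS = (1/2) * 47/5 * (87/5 - 8) = 2209/50
TS = CS + PS = 2209/200 + 2209/50 = 2209/40

2209/40


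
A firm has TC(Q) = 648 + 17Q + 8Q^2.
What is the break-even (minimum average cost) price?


AC(Q) = 648/Q + 17 + 8Q
To minimize: dAC/dQ = -648/Q^2 + 8 = 0
Q^2 = 648/8 = 81
Q* = 9
Min AC = 648/9 + 17 + 8*9
Min AC = 72 + 17 + 72 = 161

161


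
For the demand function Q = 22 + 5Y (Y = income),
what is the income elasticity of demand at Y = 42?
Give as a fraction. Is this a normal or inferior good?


dQ/dY = 5
At Y = 42: Q = 22 + 5*42 = 232
Ey = (dQ/dY)(Y/Q) = 5 * 42 / 232 = 105/116
Since Ey > 0, this is a normal good.

105/116 (normal good)


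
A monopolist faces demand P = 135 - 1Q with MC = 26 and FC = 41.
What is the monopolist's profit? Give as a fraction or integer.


MR = MC: 135 - 2Q = 26
Q* = 109/2
P* = 135 - 1*109/2 = 161/2
Profit = (P* - MC)*Q* - FC
= (161/2 - 26)*109/2 - 41
= 109/2*109/2 - 41
= 11881/4 - 41 = 11717/4

11717/4


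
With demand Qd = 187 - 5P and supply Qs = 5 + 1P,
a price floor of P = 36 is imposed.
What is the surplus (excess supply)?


At P = 36:
Qd = 187 - 5*36 = 7
Qs = 5 + 1*36 = 41
Surplus = Qs - Qd = 41 - 7 = 34

34


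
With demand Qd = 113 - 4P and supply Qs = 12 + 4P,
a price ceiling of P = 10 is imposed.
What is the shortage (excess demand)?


At P = 10:
Qd = 113 - 4*10 = 73
Qs = 12 + 4*10 = 52
Shortage = Qd - Qs = 73 - 52 = 21

21


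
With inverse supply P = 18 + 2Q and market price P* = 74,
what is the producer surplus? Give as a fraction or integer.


Minimum supply price (at Q=0): P_min = 18
Quantity supplied at P* = 74:
Q* = (74 - 18)/2 = 28
PS = (1/2) * Q* * (P* - P_min)
PS = (1/2) * 28 * (74 - 18)
PS = (1/2) * 28 * 56 = 784

784


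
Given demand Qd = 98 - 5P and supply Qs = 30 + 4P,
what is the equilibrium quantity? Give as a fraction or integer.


First find equilibrium price:
98 - 5P = 30 + 4P
P* = 68/9 = 68/9
Then substitute into demand:
Q* = 98 - 5 * 68/9 = 542/9

542/9


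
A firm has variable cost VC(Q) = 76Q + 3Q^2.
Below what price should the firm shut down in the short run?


AVC(Q) = VC(Q)/Q = 76 + 3Q
AVC is increasing in Q, so minimum AVC is at Q -> 0+.
Min AVC = 76
The firm should shut down if P < 76.

76


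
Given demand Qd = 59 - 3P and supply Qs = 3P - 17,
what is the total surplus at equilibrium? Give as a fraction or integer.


Find equilibrium: 59 - 3P = 3P - 17
59 + 17 = 6P
P* = 76/6 = 38/3
Q* = 3*38/3 - 17 = 21
Inverse demand: P = 59/3 - Q/3, so P_max = 59/3
Inverse supply: P = 17/3 + Q/3, so P_min = 17/3
CS = (1/2) * 21 * (59/3 - 38/3) = 147/2
PS = (1/2) * 21 * (38/3 - 17/3) = 147/2
TS = CS + PS = 147/2 + 147/2 = 147

147


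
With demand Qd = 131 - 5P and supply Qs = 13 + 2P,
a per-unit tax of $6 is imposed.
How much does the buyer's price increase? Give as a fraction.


With a per-unit tax, the buyer's price increase depends on relative slopes.
Supply slope: d = 2, Demand slope: b = 5
Buyer's price increase = d * tax / (b + d)
= 2 * 6 / (5 + 2)
= 12 / 7 = 12/7

12/7


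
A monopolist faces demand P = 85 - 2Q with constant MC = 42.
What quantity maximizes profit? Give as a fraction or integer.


TR = P*Q = (85 - 2Q)Q = 85Q - 2Q^2
MR = dTR/dQ = 85 - 4Q
Set MR = MC:
85 - 4Q = 42
43 = 4Q
Q* = 43/4 = 43/4

43/4


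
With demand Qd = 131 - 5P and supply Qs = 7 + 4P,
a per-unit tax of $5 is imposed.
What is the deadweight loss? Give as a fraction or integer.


Pre-tax equilibrium quantity: Q* = 559/9
Post-tax equilibrium quantity: Q_tax = 51
Reduction in quantity: Q* - Q_tax = 100/9
DWL = (1/2) * tax * (Q* - Q_tax)
DWL = (1/2) * 5 * 100/9 = 250/9

250/9


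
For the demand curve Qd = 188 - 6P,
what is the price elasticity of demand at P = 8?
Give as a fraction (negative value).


dQ/dP = -6
At P = 8: Q = 188 - 6*8 = 140
E = (dQ/dP)(P/Q) = (-6)(8/140) = -12/35

-12/35


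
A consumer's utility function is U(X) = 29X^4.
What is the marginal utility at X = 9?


MU = dU/dX = 29*4*X^(4-1)
MU = 116*X^3
At X = 9:
MU = 116 * 9^3
MU = 116 * 729 = 84564

84564


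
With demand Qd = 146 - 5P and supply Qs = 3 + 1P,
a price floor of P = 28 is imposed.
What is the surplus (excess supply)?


At P = 28:
Qd = 146 - 5*28 = 6
Qs = 3 + 1*28 = 31
Surplus = Qs - Qd = 31 - 6 = 25

25


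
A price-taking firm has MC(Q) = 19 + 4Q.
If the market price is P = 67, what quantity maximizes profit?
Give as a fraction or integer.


In perfect competition, profit is maximized where P = MC.
67 = 19 + 4Q
48 = 4Q
Q* = 48/4 = 12

12


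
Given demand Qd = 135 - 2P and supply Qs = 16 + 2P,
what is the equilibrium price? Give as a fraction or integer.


At equilibrium, Qd = Qs.
135 - 2P = 16 + 2P
135 - 16 = 2P + 2P
119 = 4P
P* = 119/4 = 119/4

119/4


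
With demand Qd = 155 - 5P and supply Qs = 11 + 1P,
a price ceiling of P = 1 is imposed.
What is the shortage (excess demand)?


At P = 1:
Qd = 155 - 5*1 = 150
Qs = 11 + 1*1 = 12
Shortage = Qd - Qs = 150 - 12 = 138

138


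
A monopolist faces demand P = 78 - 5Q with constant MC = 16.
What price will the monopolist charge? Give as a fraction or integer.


MR = 78 - 10Q
Set MR = MC: 78 - 10Q = 16
Q* = 31/5
Substitute into demand:
P* = 78 - 5*31/5 = 47

47


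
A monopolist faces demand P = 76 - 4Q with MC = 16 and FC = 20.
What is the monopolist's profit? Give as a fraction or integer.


MR = MC: 76 - 8Q = 16
Q* = 15/2
P* = 76 - 4*15/2 = 46
Profit = (P* - MC)*Q* - FC
= (46 - 16)*15/2 - 20
= 30*15/2 - 20
= 225 - 20 = 205

205


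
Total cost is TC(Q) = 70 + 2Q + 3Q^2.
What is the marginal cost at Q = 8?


MC = dTC/dQ = 2 + 2*3*Q
At Q = 8:
MC = 2 + 6*8
MC = 2 + 48 = 50

50


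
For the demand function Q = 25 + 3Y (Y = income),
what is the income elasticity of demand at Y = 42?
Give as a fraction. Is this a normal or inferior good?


dQ/dY = 3
At Y = 42: Q = 25 + 3*42 = 151
Ey = (dQ/dY)(Y/Q) = 3 * 42 / 151 = 126/151
Since Ey > 0, this is a normal good.

126/151 (normal good)


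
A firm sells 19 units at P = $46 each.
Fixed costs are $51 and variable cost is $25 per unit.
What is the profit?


Total Revenue = P * Q = 46 * 19 = $874
Total Cost = FC + VC*Q = 51 + 25*19 = $526
Profit = TR - TC = 874 - 526 = $348

$348


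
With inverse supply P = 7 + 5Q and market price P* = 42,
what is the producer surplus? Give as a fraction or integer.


Minimum supply price (at Q=0): P_min = 7
Quantity supplied at P* = 42:
Q* = (42 - 7)/5 = 7
PS = (1/2) * Q* * (P* - P_min)
PS = (1/2) * 7 * (42 - 7)
PS = (1/2) * 7 * 35 = 245/2

245/2


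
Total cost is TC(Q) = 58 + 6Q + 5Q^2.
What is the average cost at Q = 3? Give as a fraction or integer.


TC(3) = 58 + 6*3 + 5*3^2
TC(3) = 58 + 18 + 45 = 121
AC = TC/Q = 121/3 = 121/3

121/3


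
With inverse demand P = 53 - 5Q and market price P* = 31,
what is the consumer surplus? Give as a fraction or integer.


Maximum willingness to pay (at Q=0): P_max = 53
Quantity demanded at P* = 31:
Q* = (53 - 31)/5 = 22/5
CS = (1/2) * Q* * (P_max - P*)
CS = (1/2) * 22/5 * (53 - 31)
CS = (1/2) * 22/5 * 22 = 242/5

242/5


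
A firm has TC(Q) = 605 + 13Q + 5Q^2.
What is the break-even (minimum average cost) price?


AC(Q) = 605/Q + 13 + 5Q
To minimize: dAC/dQ = -605/Q^2 + 5 = 0
Q^2 = 605/5 = 121
Q* = 11
Min AC = 605/11 + 13 + 5*11
Min AC = 55 + 13 + 55 = 123

123


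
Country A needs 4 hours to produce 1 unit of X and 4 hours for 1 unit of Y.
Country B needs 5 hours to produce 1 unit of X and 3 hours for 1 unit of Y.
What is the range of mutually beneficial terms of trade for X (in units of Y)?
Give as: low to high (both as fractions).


Opportunity cost of X for Country A = hours_X / hours_Y = 4/4 = 1 units of Y
Opportunity cost of X for Country B = hours_X / hours_Y = 5/3 = 5/3 units of Y
Terms of trade must be between the two opportunity costs.
Range: 1 to 5/3

1 to 5/3


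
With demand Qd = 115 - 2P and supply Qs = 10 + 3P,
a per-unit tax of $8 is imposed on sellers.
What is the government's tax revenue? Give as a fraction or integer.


With tax on sellers, new supply: Qs' = 10 + 3(P - 8)
= 3P - 14
New equilibrium quantity:
Q_new = 317/5
Tax revenue = tax * Q_new = 8 * 317/5 = 2536/5

2536/5


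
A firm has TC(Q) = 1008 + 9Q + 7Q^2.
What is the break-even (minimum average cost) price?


AC(Q) = 1008/Q + 9 + 7Q
To minimize: dAC/dQ = -1008/Q^2 + 7 = 0
Q^2 = 1008/7 = 144
Q* = 12
Min AC = 1008/12 + 9 + 7*12
Min AC = 84 + 9 + 84 = 177

177


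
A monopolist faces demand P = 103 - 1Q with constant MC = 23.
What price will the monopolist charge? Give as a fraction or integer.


MR = 103 - 2Q
Set MR = MC: 103 - 2Q = 23
Q* = 40
Substitute into demand:
P* = 103 - 1*40 = 63

63


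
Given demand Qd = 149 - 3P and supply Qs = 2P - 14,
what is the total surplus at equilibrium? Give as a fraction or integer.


Find equilibrium: 149 - 3P = 2P - 14
149 + 14 = 5P
P* = 163/5 = 163/5
Q* = 2*163/5 - 14 = 256/5
Inverse demand: P = 149/3 - Q/3, so P_max = 149/3
Inverse supply: P = 7 + Q/2, so P_min = 7
CS = (1/2) * 256/5 * (149/3 - 163/5) = 32768/75
PS = (1/2) * 256/5 * (163/5 - 7) = 16384/25
TS = CS + PS = 32768/75 + 16384/25 = 16384/15

16384/15
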